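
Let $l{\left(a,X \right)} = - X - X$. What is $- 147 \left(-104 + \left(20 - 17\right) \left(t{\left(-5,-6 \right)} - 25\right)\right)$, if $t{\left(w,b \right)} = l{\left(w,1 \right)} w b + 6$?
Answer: $50127$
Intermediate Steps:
$l{\left(a,X \right)} = - 2 X$
$t{\left(w,b \right)} = 6 - 2 b w$ ($t{\left(w,b \right)} = \left(-2\right) 1 w b + 6 = - 2 w b + 6 = - 2 b w + 6 = 6 - 2 b w$)
$- 147 \left(-104 + \left(20 - 17\right) \left(t{\left(-5,-6 \right)} - 25\right)\right) = - 147 \left(-104 + \left(20 - 17\right) \left(\left(6 - \left(-12\right) \left(-5\right)\right) - 25\right)\right) = - 147 \left(-104 + 3 \left(\left(6 - 60\right) - 25\right)\right) = - 147 \left(-104 + 3 \left(-54 - 25\right)\right) = - 147 \left(-104 + 3 \left(-79\right)\right) = - 147 \left(-104 - 237\right) = \left(-147\right) \left(-341\right) = 50127$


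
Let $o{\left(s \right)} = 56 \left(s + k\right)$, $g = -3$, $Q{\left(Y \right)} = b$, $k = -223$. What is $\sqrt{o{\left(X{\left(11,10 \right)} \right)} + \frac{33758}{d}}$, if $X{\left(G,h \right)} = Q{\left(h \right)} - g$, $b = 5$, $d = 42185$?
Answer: $\frac{i \sqrt{21424649587770}}{42185} \approx 109.72 i$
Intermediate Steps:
$Q{\left(Y \right)} = 5$
$X{\left(G,h \right)} = 8$ ($X{\left(G,h \right)} = 5 - -3 = 5 + 3 = 8$)
$o{\left(s \right)} = -12488 + 56 s$ ($o{\left(s \right)} = 56 \left(s - 223\right) = 56 \left(-223 + s\right) = -12488 + 56 s$)
$\sqrt{o{\left(X{\left(11,10 \right)} \right)} + \frac{33758}{d}} = \sqrt{\left(-12488 + 56 \cdot 8\right) + \frac{33758}{42185}} = \sqrt{\left(-12488 + 448\right) + 33758 \cdot \frac{1}{42185}} = \sqrt{-12040 + \frac{33758}{42185}} = \sqrt{- \frac{507873642}{42185}} = \frac{i \sqrt{21424649587770}}{42185}$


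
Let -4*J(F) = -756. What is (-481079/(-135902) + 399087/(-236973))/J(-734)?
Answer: 19922004131/2028921592698 ≈ 0.0098190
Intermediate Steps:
J(F) = 189 (J(F) = -¼*(-756) = 189)
(-481079/(-135902) + 399087/(-236973))/J(-734) = (-481079/(-135902) + 399087/(-236973))/189 = (-481079*(-1/135902) + 399087*(-1/236973))*(1/189) = (481079/135902 - 133029/78991)*(1/189) = (19922004131/10735034882)*(1/189) = 19922004131/2028921592698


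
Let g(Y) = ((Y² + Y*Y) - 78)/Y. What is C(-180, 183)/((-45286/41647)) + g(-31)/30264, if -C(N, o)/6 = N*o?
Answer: -965287334669263/5310825078 ≈ -1.8176e+5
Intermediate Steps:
g(Y) = (-78 + 2*Y²)/Y (g(Y) = ((Y² + Y²) - 78)/Y = (2*Y² - 78)/Y = (-78 + 2*Y²)/Y)
C(N, o) = -6*N*o
C(-180, 183)/((-45286/41647)) + g(-31)/30264 = (-6*(-180)*183)/((-45286/41647)) + (-78/(-31) + 2*(-31))/30264 = 197640/((-45286*1/41647)) + (-78*(-1/31) - 62)*(1/30264) = 197640/(-45286/41647) + (78/31 - 62)*(1/30264) = 197640*(-41647/45286) - 1844/31*1/30264 = -4115556540/22643 - 461/234546 = -965287334669263/5310825078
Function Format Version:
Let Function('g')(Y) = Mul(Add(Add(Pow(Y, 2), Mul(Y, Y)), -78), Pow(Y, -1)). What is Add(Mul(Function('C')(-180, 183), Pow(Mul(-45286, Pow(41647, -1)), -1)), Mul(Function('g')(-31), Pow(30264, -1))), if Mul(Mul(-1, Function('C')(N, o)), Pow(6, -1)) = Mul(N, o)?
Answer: Rational(-965287334669263, 5310825078) ≈ -1.8176e+5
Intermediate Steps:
Function('g')(Y) = Mul(Pow(Y, -1), Add(-78, Mul(2, Pow(Y, 2)))) (Function('g')(Y) = Mul(Add(Add(Pow(Y, 2), Pow(Y, 2)), -78), Pow(Y, -1)) = Mul(Add(Mul(2, Pow(Y, 2)), -78), Pow(Y, -1)) = Mul(Add(-78, Mul(2, Pow(Y, 2))), Pow(Y, -1)) = Mul(Pow(Y, -1), Add(-78, Mul(2, Pow(Y, 2)))))
Function('C')(N, o) = Mul(-6, N, o) (Function('C')(N, o) = Mul(-6, Mul(N, o)) = Mul(-6, N, o))
Add(Mul(Function('C')(-180, 183), Pow(Mul(-45286, Pow(41647, -1)), -1)), Mul(Function('g')(-31), Pow(30264, -1))) = Add(Mul(Mul(-6, -180, 183), Pow(Mul(-45286, Pow(41647, -1)), -1)), Mul(Add(Mul(-78, Pow(-31, -1)), Mul(2, -31)), Pow(30264, -1))) = Add(Mul(197640, Pow(Mul(-45286, Rational(1, 41647)), -1)), Mul(Add(Mul(-78, Rational(-1, 31)), -62), Rational(1, 30264))) = Add(Mul(197640, Pow(Rational(-45286, 41647), -1)), Mul(Add(Rational(78, 31), -62), Rational(1, 30264))) = Add(Mul(197640, Rational(-41647, 45286)), Mul(Rational(-1844, 31), Rational(1, 30264))) = Add(Rational(-4115556540, 22643), Rational(-461, 234546)) = Rational(-965287334669263, 5310825078)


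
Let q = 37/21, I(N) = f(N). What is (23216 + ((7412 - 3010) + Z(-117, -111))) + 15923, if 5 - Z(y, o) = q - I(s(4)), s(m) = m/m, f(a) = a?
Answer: 914450/21 ≈ 43545.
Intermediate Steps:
s(m) = 1
I(N) = N
q = 37/21 (q = 37*(1/21) = 37/21 ≈ 1.7619)
Z(y, o) = 89/21 (Z(y, o) = 5 - (37/21 - 1*1) = 5 - (37/21 - 1) = 5 - 1*16/21 = 5 - 16/21 = 89/21)
(23216 + ((7412 - 3010) + Z(-117, -111))) + 15923 = (23216 + ((7412 - 3010) + 89/21)) + 15923 = (23216 + (4402 + 89/21)) + 15923 = (23216 + 92531/21) + 15923 = 580067/21 + 15923 = 914450/21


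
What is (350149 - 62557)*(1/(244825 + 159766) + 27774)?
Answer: 3231703064222520/404591 ≈ 7.9876e+9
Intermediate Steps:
(350149 - 62557)*(1/(244825 + 159766) + 27774) = 287592*(1/404591 + 27774) = 287592*(11237110435/404591) = 3231703064222520/404591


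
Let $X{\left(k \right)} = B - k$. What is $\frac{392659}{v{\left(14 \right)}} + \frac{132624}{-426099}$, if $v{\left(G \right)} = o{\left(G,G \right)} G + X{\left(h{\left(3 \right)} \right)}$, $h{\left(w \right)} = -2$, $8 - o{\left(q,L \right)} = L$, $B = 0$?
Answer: $- \frac{55774160803}{11646706} \approx -4788.8$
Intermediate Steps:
$o{\left(q,L \right)} = 8 - L$
$X{\left(k \right)} = - k$ ($X{\left(k \right)} = 0 - k = - k$)
$v{\left(G \right)} = 2 + G \left(8 - G\right)$ ($v{\left(G \right)} = \left(8 - G\right) G - -2 = G \left(8 - G\right) + 2 = 2 + G \left(8 - G\right)$)
$\frac{392659}{v{\left(14 \right)}} + \frac{132624}{-426099} = \frac{392659}{2 - 14 \left(-8 + 14\right)} + \frac{132624}{-426099} = \frac{392659}{2 - 14 \cdot 6} + 132624 \left(- \frac{1}{426099}\right) = \frac{392659}{2 - 84} - \frac{44208}{142033} = \frac{392659}{-82} - \frac{44208}{142033} = 392659 \left(- \frac{1}{82}\right) - \frac{44208}{142033} = - \frac{392659}{82} - \frac{44208}{142033} = - \frac{55774160803}{11646706}$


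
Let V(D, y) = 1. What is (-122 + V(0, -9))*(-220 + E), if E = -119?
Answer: 41019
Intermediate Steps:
(-122 + V(0, -9))*(-220 + E) = (-122 + 1)*(-220 - 119) = -121*(-339) = 41019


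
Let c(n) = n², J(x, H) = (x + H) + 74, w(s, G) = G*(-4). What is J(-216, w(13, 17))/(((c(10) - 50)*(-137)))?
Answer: 21/685 ≈ 0.030657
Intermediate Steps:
w(s, G) = -4*G
J(x, H) = 74 + H + x (J(x, H) = (H + x) + 74 = 74 + H + x)
J(-216, w(13, 17))/(((c(10) - 50)*(-137))) = (74 - 4*17 - 216)/(((10² - 50)*(-137))) = (74 - 68 - 216)/(((100 - 50)*(-137))) = -210/(50*(-137)) = -210/(-6850) = -210*(-1/6850) = 21/685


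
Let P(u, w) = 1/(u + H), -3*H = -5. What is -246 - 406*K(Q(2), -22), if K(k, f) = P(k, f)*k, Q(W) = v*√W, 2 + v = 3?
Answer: 798 - 870*√2 ≈ -432.37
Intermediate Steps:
H = 5/3 (H = -⅓*(-5) = 5/3 ≈ 1.6667)
v = 1 (v = -2 + 3 = 1)
P(u, w) = 1/(5/3 + u) (P(u, w) = 1/(u + 5/3) = 1/(5/3 + u))
Q(W) = √W (Q(W) = 1*√W = √W)
K(k, f) = 3*k/(5 + 3*k) (K(k, f) = (3/(5 + 3*k))*k = 3*k/(5 + 3*k))
-246 - 406*K(Q(2), -22) = -246 - 1218*√2/(5 + 3*√2)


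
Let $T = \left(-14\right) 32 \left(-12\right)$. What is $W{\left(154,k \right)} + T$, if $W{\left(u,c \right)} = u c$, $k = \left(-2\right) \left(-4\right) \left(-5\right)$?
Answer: $-784$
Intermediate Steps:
$k = -40$ ($k = 8 \left(-5\right) = -40$)
$T = 5376$ ($T = \left(-448\right) \left(-12\right) = 5376$)
$W{\left(u,c \right)} = c u$
$W{\left(154,k \right)} + T = \left(-40\right) 154 + 5376 = -6160 + 5376 = -784$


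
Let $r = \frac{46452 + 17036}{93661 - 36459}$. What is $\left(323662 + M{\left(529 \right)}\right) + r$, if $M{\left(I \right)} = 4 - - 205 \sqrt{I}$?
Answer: $\frac{9392056725}{28601} \approx 3.2838 \cdot 10^{5}$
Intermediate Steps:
$r = \frac{31744}{28601}$ ($r = \frac{63488}{57202} = 63488 \cdot \frac{1}{57202} = \frac{31744}{28601} \approx 1.1099$)
$M{\left(I \right)} = 4 + 205 \sqrt{I}$
$\left(323662 + M{\left(529 \right)}\right) + r = \left(323662 + \left(4 + 205 \sqrt{529}\right)\right) + \frac{31744}{28601} = \left(323662 + \left(4 + 205 \cdot 23\right)\right) + \frac{31744}{28601} = \left(323662 + \left(4 + 4715\right)\right) + \frac{31744}{28601} = \left(323662 + 4719\right) + \frac{31744}{28601} = 328381 + \frac{31744}{28601} = \frac{9392056725}{28601}$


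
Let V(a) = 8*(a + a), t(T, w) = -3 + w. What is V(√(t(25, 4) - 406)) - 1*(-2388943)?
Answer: 2388943 + 144*I*√5 ≈ 2.3889e+6 + 321.99*I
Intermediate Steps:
V(a) = 16*a (V(a) = 8*(2*a) = 16*a)
V(√(t(25, 4) - 406)) - 1*(-2388943) = 16*√((-3 + 4) - 406) - 1*(-2388943) = 16*√(1 - 406) + 2388943 = 16*√(-405) + 2388943 = 16*(9*I*√5) + 2388943 = 144*I*√5 + 2388943 = 2388943 + 144*I*√5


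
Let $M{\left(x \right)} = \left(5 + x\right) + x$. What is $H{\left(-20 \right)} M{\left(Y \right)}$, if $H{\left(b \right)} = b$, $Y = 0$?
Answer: $-100$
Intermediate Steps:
$M{\left(x \right)} = 5 + 2 x$
$H{\left(-20 \right)} M{\left(Y \right)} = - 20 \left(5 + 2 \cdot 0\right) = - 20 \left(5 + 0\right) = \left(-20\right) 5 = -100$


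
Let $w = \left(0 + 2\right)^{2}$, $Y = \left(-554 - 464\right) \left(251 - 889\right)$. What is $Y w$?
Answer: $2597936$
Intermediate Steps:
$Y = 649484$ ($Y = \left(-1018\right) \left(-638\right) = 649484$)
$w = 4$ ($w = 2^{2} = 4$)
$Y w = 649484 \cdot 4 = 2597936$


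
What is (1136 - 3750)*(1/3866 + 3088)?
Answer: -15603239163/1933 ≈ -8.0720e+6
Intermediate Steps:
(1136 - 3750)*(1/3866 + 3088) = -2614*(1/3866 + 3088) = -2614*11938209/3866 = -15603239163/1933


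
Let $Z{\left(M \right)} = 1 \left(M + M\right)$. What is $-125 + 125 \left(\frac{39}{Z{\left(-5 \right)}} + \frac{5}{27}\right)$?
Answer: $- \frac{31825}{54} \approx -589.35$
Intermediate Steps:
$Z{\left(M \right)} = 2 M$ ($Z{\left(M \right)} = 1 \cdot 2 M = 2 M$)
$-125 + 125 \left(\frac{39}{Z{\left(-5 \right)}} + \frac{5}{27}\right) = -125 + 125 \left(\frac{39}{2 \left(-5\right)} + \frac{5}{27}\right) = -125 + 125 \left(\frac{39}{-10} + 5 \cdot \frac{1}{27}\right) = -125 + 125 \left(39 \left(- \frac{1}{10}\right) + \frac{5}{27}\right) = -125 + 125 \left(- \frac{39}{10} + \frac{5}{27}\right) = -125 + 125 \left(- \frac{1003}{270}\right) = -125 - \frac{25075}{54} = - \frac{31825}{54}$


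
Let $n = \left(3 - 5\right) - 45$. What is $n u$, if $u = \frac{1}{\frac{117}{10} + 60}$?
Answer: $- \frac{470}{717} \approx -0.65551$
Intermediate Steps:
$u = \frac{10}{717}$ ($u = \frac{1}{117 \cdot \frac{1}{10} + 60} = \frac{1}{\frac{117}{10} + 60} = \frac{1}{\frac{717}{10}} = \frac{10}{717} \approx 0.013947$)
$n = -47$ ($n = \left(3 - 5\right) - 45 = -2 - 45 = -47$)
$n u = \left(-47\right) \frac{10}{717} = - \frac{470}{717}$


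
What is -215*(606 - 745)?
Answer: 29885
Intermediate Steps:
-215*(606 - 745) = -215*(-139) = 29885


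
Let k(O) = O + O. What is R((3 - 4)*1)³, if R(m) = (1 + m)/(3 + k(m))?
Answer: 0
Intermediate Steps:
k(O) = 2*O
R(m) = (1 + m)/(3 + 2*m)
R((3 - 4)*1)³ = ((1 + (3 - 4)*1)/(3 + 2*((3 - 4)*1)))³ = ((1 - 1*1)/(3 + 2*(-1*1)))³ = ((1 - 1)/(3 + 2*(-1)))³ = (0/(3 - 2))³ = (0/1)³ = (1*0)³ = 0³ = 0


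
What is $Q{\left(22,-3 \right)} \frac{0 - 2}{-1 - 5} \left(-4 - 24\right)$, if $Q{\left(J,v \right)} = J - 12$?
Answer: $- \frac{280}{3} \approx -93.333$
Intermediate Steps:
$Q{\left(J,v \right)} = -12 + J$
$Q{\left(22,-3 \right)} \frac{0 - 2}{-1 - 5} \left(-4 - 24\right) = \left(-12 + 22\right) \frac{0 - 2}{-1 - 5} \left(-4 - 24\right) = 10 - \frac{2}{-6} \left(-4 - 24\right) = 10 \left(-2\right) \left(- \frac{1}{6}\right) \left(-28\right) = 10 \cdot \frac{1}{3} \left(-28\right) = 10 \left(- \frac{28}{3}\right) = - \frac{280}{3}$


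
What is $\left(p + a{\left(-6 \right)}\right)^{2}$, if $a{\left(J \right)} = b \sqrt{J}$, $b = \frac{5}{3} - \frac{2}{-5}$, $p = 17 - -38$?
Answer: $\frac{224953}{75} + \frac{682 i \sqrt{6}}{3} \approx 2999.4 + 556.85 i$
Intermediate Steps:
$p = 55$ ($p = 17 + 38 = 55$)
$b = \frac{31}{15}$ ($b = 5 \cdot \frac{1}{3} - - \frac{2}{5} = \frac{5}{3} + \frac{2}{5} = \frac{31}{15} \approx 2.0667$)
$a{\left(J \right)} = \frac{31 \sqrt{J}}{15}$
$\left(p + a{\left(-6 \right)}\right)^{2} = \left(55 + \frac{31 \sqrt{-6}}{15}\right)^{2} = \left(55 + \frac{31 i \sqrt{6}}{15}\right)^{2}$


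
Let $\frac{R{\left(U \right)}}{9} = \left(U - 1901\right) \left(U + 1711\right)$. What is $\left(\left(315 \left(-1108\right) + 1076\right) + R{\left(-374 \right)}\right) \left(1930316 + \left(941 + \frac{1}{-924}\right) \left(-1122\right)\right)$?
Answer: $- \frac{339418826620047}{14} \approx -2.4244 \cdot 10^{13}$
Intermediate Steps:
$R{\left(U \right)} = 9 \left(-1901 + U\right) \left(1711 + U\right)$ ($R{\left(U \right)} = 9 \left(U - 1901\right) \left(U + 1711\right) = 9 \left(-1901 + U\right) \left(1711 + U\right)$)
$\left(\left(315 \left(-1108\right) + 1076\right) + R{\left(-374 \right)}\right) \left(1930316 + \left(941 + \frac{1}{-924}\right) \left(-1122\right)\right) = \left(\left(315 \left(-1108\right) + 1076\right) - \left(28633959 - 1258884\right)\right) \left(1930316 + \left(941 + \frac{1}{-924}\right) \left(-1122\right)\right) = \left(\left(-349020 + 1076\right) + \left(-29273499 + 639540 + 9 \cdot 139876\right)\right) \left(1930316 + \left(941 - \frac{1}{924}\right) \left(-1122\right)\right) = \left(-347944 + \left(-29273499 + 639540 + 1258884\right)\right) \left(1930316 + \frac{869483}{924} \left(-1122\right)\right) = \left(-347944 - 27375075\right) \left(1930316 - \frac{14781211}{14}\right) = \left(-27723019\right) \frac{12243213}{14} = - \frac{339418826620047}{14}$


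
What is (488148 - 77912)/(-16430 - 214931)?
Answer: -410236/231361 ≈ -1.7731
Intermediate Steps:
(488148 - 77912)/(-16430 - 214931) = 410236/(-231361) = 410236*(-1/231361) = -410236/231361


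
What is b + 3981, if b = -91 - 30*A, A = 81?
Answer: 1460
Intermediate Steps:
b = -2521 (b = -91 - 30*81 = -91 - 2430 = -2521)
b + 3981 = -2521 + 3981 = 1460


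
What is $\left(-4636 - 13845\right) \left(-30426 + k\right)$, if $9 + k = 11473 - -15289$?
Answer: $67880713$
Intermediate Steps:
$k = 26753$ ($k = -9 + \left(11473 - -15289\right) = -9 + \left(11473 + 15289\right) = -9 + 26762 = 26753$)
$\left(-4636 - 13845\right) \left(-30426 + k\right) = \left(-4636 - 13845\right) \left(-30426 + 26753\right) = \left(-4636 - 13845\right) \left(-3673\right) = \left(-18481\right) \left(-3673\right) = 67880713$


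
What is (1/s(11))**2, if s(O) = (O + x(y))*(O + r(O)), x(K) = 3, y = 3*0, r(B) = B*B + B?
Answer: 1/4008004 ≈ 2.4950e-7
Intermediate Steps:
r(B) = B + B**2 (r(B) = B**2 + B = B + B**2)
y = 0
s(O) = (3 + O)*(O + O*(1 + O)) (s(O) = (O + 3)*(O + O*(1 + O)) = (3 + O)*(O + O*(1 + O)))
(1/s(11))**2 = (1/(11*(6 + 11**2 + 5*11)))**2 = (1/(11*(6 + 121 + 55)))**2 = (1/(11*182))**2 = (1/2002)**2 = 1/4008004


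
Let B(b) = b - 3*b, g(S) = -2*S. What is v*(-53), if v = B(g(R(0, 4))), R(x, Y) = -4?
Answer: 848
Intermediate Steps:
B(b) = -2*b
v = -16 (v = -(-4)*(-4) = -2*8 = -16)
v*(-53) = -16*(-53) = 848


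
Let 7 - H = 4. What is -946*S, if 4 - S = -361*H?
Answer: -1028302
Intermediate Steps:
H = 3 (H = 7 - 1*4 = 7 - 4 = 3)
S = 1087 (S = 4 - (-361)*3 = 4 - 1*(-1083) = 4 + 1083 = 1087)
-946*S = -946*1087 = -1028302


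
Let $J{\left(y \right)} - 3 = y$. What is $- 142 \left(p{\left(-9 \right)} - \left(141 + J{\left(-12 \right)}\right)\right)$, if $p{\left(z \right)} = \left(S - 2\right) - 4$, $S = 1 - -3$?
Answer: $19028$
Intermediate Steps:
$J{\left(y \right)} = 3 + y$
$S = 4$ ($S = 1 + 3 = 4$)
$p{\left(z \right)} = -2$ ($p{\left(z \right)} = \left(4 - 2\right) - 4 = 2 - 4 = -2$)
$- 142 \left(p{\left(-9 \right)} - \left(141 + J{\left(-12 \right)}\right)\right) = - 142 \left(-2 - 132\right) = \left(-142\right) \left(-134\right) = 19028$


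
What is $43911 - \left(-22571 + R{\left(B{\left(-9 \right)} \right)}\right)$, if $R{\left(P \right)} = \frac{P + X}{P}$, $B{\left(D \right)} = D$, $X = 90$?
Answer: $66491$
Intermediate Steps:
$R{\left(P \right)} = \frac{90 + P}{P}$ ($R{\left(P \right)} = \frac{P + 90}{P} = \frac{90 + P}{P}$)
$43911 - \left(-22571 + R{\left(B{\left(-9 \right)} \right)}\right) = 43911 + \left(22571 - \frac{90 - 9}{-9}\right) = 43911 + \left(22571 - \left(- \frac{1}{9}\right) 81\right) = 43911 + \left(22571 - -9\right) = 43911 + \left(22571 + 9\right) = 43911 + 22580 = 66491$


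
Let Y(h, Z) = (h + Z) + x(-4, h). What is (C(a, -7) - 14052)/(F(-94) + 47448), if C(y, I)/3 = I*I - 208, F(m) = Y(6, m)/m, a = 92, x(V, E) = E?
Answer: -682863/2230097 ≈ -0.30620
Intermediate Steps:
Y(h, Z) = Z + 2*h (Y(h, Z) = (h + Z) + h = (Z + h) + h = Z + 2*h)
F(m) = (12 + m)/m (F(m) = (m + 2*6)/m = (m + 12)/m = (12 + m)/m)
C(y, I) = -624 + 3*I**2 (C(y, I) = 3*(I*I - 208) = 3*(I**2 - 208) = 3*(-208 + I**2) = -624 + 3*I**2)
(C(a, -7) - 14052)/(F(-94) + 47448) = ((-624 + 3*(-7)**2) - 14052)/((12 - 94)/(-94) + 47448) = ((-624 + 3*49) - 14052)/(-1/94*(-82) + 47448) = ((-624 + 147) - 14052)/(41/47 + 47448) = (-477 - 14052)/(2230097/47) = -14529*47/2230097 = -682863/2230097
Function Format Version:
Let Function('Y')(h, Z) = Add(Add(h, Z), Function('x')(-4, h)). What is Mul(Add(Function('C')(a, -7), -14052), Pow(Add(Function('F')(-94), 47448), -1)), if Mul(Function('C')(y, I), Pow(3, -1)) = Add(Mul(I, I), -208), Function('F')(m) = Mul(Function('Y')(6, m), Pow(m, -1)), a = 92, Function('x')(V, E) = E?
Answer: Rational(-682863, 2230097) ≈ -0.30620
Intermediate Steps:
Function('Y')(h, Z) = Add(Z, Mul(2, h)) (Function('Y')(h, Z) = Add(Add(h, Z), h) = Add(Add(Z, h), h) = Add(Z, Mul(2, h)))
Function('F')(m) = Mul(Pow(m, -1), Add(12, m)) (Function('F')(m) = Mul(Add(m, Mul(2, 6)), Pow(m, -1)) = Mul(Add(m, 12), Pow(m, -1)) = Mul(Add(12, m), Pow(m, -1)) = Mul(Pow(m, -1), Add(12, m)))
Function('C')(y, I) = Add(-624, Mul(3, Pow(I, 2))) (Function('C')(y, I) = Mul(3, Add(Mul(I, I), -208)) = Mul(3, Add(Pow(I, 2), -208)) = Mul(3, Add(-208, Pow(I, 2))) = Add(-624, Mul(3, Pow(I, 2))))
Mul(Add(Function('C')(a, -7), -14052), Pow(Add(Function('F')(-94), 47448), -1)) = Mul(Add(Add(-624, Mul(3, Pow(-7, 2))), -14052), Pow(Add(Mul(Pow(-94, -1), Add(12, -94)), 47448), -1)) = Mul(Add(Add(-624, Mul(3, 49)), -14052), Pow(Add(Mul(Rational(-1, 94), -82), 47448), -1)) = Mul(Add(Add(-624, 147), -14052), Pow(Add(Rational(41, 47), 47448), -1)) = Mul(Add(-477, -14052), Pow(Rational(2230097, 47), -1)) = Mul(-14529, Rational(47, 2230097)) = Rational(-682863, 2230097)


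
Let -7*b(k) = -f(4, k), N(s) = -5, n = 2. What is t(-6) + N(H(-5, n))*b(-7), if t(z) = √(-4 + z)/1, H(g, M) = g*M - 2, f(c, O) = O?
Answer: 5 + I*√10 ≈ 5.0 + 3.1623*I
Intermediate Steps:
H(g, M) = -2 + M*g (H(g, M) = M*g - 2 = -2 + M*g)
b(k) = k/7 (b(k) = -(-1)*k/7 = k/7)
t(z) = √(-4 + z) (t(z) = √(-4 + z)*1 = √(-4 + z))
t(-6) + N(H(-5, n))*b(-7) = √(-4 - 6) - 5*(-7)/7 = √(-10) - 5*(-1) = I*√10 + 5 = 5 + I*√10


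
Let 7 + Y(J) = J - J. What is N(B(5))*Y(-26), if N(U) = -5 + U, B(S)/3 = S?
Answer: -70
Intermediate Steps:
B(S) = 3*S
Y(J) = -7 (Y(J) = -7 + (J - J) = -7 + 0 = -7)
N(B(5))*Y(-26) = (-5 + 3*5)*(-7) = (-5 + 15)*(-7) = 10*(-7) = -70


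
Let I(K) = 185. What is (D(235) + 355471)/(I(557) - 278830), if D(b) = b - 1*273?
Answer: -355433/278645 ≈ -1.2756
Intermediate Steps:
D(b) = -273 + b (D(b) = b - 273 = -273 + b)
(D(235) + 355471)/(I(557) - 278830) = ((-273 + 235) + 355471)/(185 - 278830) = (-38 + 355471)/(-278645) = 355433*(-1/278645) = -355433/278645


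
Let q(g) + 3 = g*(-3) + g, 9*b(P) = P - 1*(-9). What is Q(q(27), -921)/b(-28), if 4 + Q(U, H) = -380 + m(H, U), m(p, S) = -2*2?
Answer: 3492/19 ≈ 183.79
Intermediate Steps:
b(P) = 1 + P/9 (b(P) = (P - 1*(-9))/9 = (P + 9)/9 = (9 + P)/9 = 1 + P/9)
q(g) = -3 - 2*g (q(g) = -3 + (g*(-3) + g) = -3 + (-3*g + g) = -3 - 2*g)
m(p, S) = -4
Q(U, H) = -388 (Q(U, H) = -4 + (-380 - 4) = -4 - 384 = -388)
Q(q(27), -921)/b(-28) = -388/(1 + (⅑)*(-28)) = -388/(1 - 28/9) = -388/(-19/9) = -388*(-9/19) = 3492/19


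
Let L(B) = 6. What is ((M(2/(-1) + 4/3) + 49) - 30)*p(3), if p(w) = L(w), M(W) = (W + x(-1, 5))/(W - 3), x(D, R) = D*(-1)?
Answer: 1248/11 ≈ 113.45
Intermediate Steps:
x(D, R) = -D
M(W) = (1 + W)/(-3 + W) (M(W) = (W - 1*(-1))/(W - 3) = (W + 1)/(-3 + W) = (1 + W)/(-3 + W))
p(w) = 6
((M(2/(-1) + 4/3) + 49) - 30)*p(3) = (((1 + (2/(-1) + 4/3))/(-3 + (2/(-1) + 4/3)) + 49) - 30)*6 = (((1 + (2*(-1) + 4*(1/3)))/(-3 + (2*(-1) + 4*(1/3))) + 49) - 30)*6 = (((1 + (-2 + 4/3))/(-3 + (-2 + 4/3)) + 49) - 30)*6 = (((1 - 2/3)/(-3 - 2/3) + 49) - 30)*6 = (((1/3)/(-11/3) + 49) - 30)*6 = ((-3/11*1/3 + 49) - 30)*6 = ((-1/11 + 49) - 30)*6 = (538/11 - 30)*6 = (208/11)*6 = 1248/11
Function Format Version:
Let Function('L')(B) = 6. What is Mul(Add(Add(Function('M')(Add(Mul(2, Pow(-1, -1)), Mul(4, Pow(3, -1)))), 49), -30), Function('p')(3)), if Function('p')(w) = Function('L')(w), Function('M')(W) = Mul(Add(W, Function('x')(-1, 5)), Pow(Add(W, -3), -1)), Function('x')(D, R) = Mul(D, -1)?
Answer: Rational(1248, 11) ≈ 113.45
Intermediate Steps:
Function('x')(D, R) = Mul(-1, D)
Function('M')(W) = Mul(Pow(Add(-3, W), -1), Add(1, W)) (Function('M')(W) = Mul(Add(W, Mul(-1, -1)), Pow(Add(W, -3), -1)) = Mul(Add(W, 1), Pow(Add(-3, W), -1)) = Mul(Add(1, W), Pow(Add(-3, W), -1)) = Mul(Pow(Add(-3, W), -1), Add(1, W)))
Function('p')(w) = 6
Mul(Add(Add(Function('M')(Add(Mul(2, Pow(-1, -1)), Mul(4, Pow(3, -1)))), 49), -30), Function('p')(3)) = Mul(Add(Add(Mul(Pow(Add(-3, Add(Mul(2, Pow(-1, -1)), Mul(4, Pow(3, -1)))), -1), Add(1, Add(Mul(2, Pow(-1, -1)), Mul(4, Pow(3, -1))))), 49), -30), 6) = Mul(Add(Add(Mul(Pow(Add(-3, Add(Mul(2, -1), Mul(4, Rational(1, 3)))), -1), Add(1, Add(Mul(2, -1), Mul(4, Rational(1, 3))))), 49), -30), 6) = Mul(Add(Add(Mul(Pow(Add(-3, Add(-2, Rational(4, 3))), -1), Add(1, Add(-2, Rational(4, 3)))), 49), -30), 6) = Mul(Add(Add(Mul(Pow(Add(-3, Rational(-2, 3)), -1), Add(1, Rational(-2, 3))), 49), -30), 6) = Mul(Add(Add(Mul(Pow(Rational(-11, 3), -1), Rational(1, 3)), 49), -30), 6) = Mul(Add(Add(Mul(Rational(-3, 11), Rational(1, 3)), 49), -30), 6) = Mul(Add(Add(Rational(-1, 11), 49), -30), 6) = Mul(Add(Rational(538, 11), -30), 6) = Mul(Rational(208, 11), 6) = Rational(1248, 11)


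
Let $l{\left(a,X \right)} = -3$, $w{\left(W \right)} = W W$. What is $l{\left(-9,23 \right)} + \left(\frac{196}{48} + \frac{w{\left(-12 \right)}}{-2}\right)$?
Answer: $- \frac{851}{12} \approx -70.917$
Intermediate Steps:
$w{\left(W \right)} = W^{2}$
$l{\left(-9,23 \right)} + \left(\frac{196}{48} + \frac{w{\left(-12 \right)}}{-2}\right) = -3 + \left(\frac{196}{48} + \frac{\left(-12\right)^{2}}{-2}\right) = -3 + \left(196 \cdot \frac{1}{48} + 144 \left(- \frac{1}{2}\right)\right) = -3 + \left(\frac{49}{12} - 72\right) = -3 - \frac{815}{12} = - \frac{851}{12}$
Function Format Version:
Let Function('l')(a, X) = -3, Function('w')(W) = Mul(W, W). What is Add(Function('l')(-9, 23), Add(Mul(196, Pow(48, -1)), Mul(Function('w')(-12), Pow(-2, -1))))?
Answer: Rational(-851, 12) ≈ -70.917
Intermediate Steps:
Function('w')(W) = Pow(W, 2)
Add(Function('l')(-9, 23), Add(Mul(196, Pow(48, -1)), Mul(Function('w')(-12), Pow(-2, -1)))) = Add(-3, Add(Mul(196, Pow(48, -1)), Mul(Pow(-12, 2), Pow(-2, -1)))) = Add(-3, Add(Mul(196, Rational(1, 48)), Mul(144, Rational(-1, 2)))) = Add(-3, Add(Rational(49, 12), -72)) = Add(-3, Rational(-815, 12)) = Rational(-851, 12)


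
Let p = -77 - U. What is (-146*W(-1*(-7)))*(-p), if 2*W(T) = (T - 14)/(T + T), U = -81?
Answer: -146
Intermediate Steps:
p = 4 (p = -77 - 1*(-81) = -77 + 81 = 4)
W(T) = (-14 + T)/(4*T) (W(T) = ((T - 14)/(T + T))/2 = ((-14 + T)/((2*T)))/2 = ((-14 + T)*(1/(2*T)))/2 = ((-14 + T)/(2*T))/2 = (-14 + T)/(4*T))
(-146*W(-1*(-7)))*(-p) = (-73*(-14 - 1*(-7))/(2*((-1*(-7)))))*(-1*4) = -73*(-14 + 7)/(2*7)*(-4) = -73*(-7)/(2*7)*(-4) = -146*(-¼)*(-4) = (73/2)*(-4) = -146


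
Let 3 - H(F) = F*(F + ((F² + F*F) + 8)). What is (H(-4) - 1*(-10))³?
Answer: 3869893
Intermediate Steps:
H(F) = 3 - F*(8 + F + 2*F²) (H(F) = 3 - F*(F + ((F² + F*F) + 8)) = 3 - F*(F + ((F² + F²) + 8)) = 3 - F*(F + (2*F² + 8)) = 3 - F*(F + (8 + 2*F²)) = 3 - F*(8 + F + 2*F²))
(H(-4) - 1*(-10))³ = ((3 - 1*(-4)² - 8*(-4) - 2*(-4)³) - 1*(-10))³ = ((3 - 1*16 + 32 - 2*(-64)) + 10)³ = ((3 - 16 + 32 + 128) + 10)³ = (147 + 10)³ = 157³ = 3869893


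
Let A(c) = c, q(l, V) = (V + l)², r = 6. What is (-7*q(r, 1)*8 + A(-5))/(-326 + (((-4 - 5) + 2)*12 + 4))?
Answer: 2749/406 ≈ 6.7709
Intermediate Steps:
(-7*q(r, 1)*8 + A(-5))/(-326 + (((-4 - 5) + 2)*12 + 4)) = (-7*(1 + 6)²*8 - 5)/(-326 + (((-4 - 5) + 2)*12 + 4)) = (-7*7²*8 - 5)/(-326 + ((-9 + 2)*12 + 4)) = (-7*49*8 - 5)/(-326 + (-7*12 + 4)) = (-343*8 - 5)/(-326 + (-84 + 4)) = (-2744 - 5)/(-326 - 80) = -2749/(-406) = -2749*(-1/406) = 2749/406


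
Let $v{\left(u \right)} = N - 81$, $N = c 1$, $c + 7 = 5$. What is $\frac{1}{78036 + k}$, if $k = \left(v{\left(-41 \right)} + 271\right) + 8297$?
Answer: $\frac{1}{86521} \approx 1.1558 \cdot 10^{-5}$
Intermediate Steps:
$c = -2$ ($c = -7 + 5 = -2$)
$N = -2$ ($N = \left(-2\right) 1 = -2$)
$v{\left(u \right)} = -83$ ($v{\left(u \right)} = -2 - 81 = -83$)
$k = 8485$ ($k = \left(-83 + 271\right) + 8297 = 188 + 8297 = 8485$)
$\frac{1}{78036 + k} = \frac{1}{78036 + 8485} = \frac{1}{86521}$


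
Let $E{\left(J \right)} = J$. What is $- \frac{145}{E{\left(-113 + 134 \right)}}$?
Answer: $- \frac{145}{21} \approx -6.9048$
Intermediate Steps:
$- \frac{145}{E{\left(-113 + 134 \right)}} = - \frac{145}{-113 + 134} = - \frac{145}{21}$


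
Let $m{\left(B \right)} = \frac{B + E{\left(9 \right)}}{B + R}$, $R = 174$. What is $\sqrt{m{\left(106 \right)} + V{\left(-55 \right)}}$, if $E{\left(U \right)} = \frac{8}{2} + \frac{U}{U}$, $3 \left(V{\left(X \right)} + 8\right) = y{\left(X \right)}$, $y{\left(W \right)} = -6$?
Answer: $\frac{i \sqrt{188230}}{140} \approx 3.099 i$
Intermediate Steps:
$V{\left(X \right)} = -10$ ($V{\left(X \right)} = -8 + \frac{1}{3} \left(-6\right) = -8 - 2 = -10$)
$E{\left(U \right)} = 5$ ($E{\left(U \right)} = 8 \cdot \frac{1}{2} + 1 = 4 + 1 = 5$)
$m{\left(B \right)} = \frac{5 + B}{174 + B}$ ($m{\left(B \right)} = \frac{B + 5}{B + 174} = \frac{5 + B}{174 + B}$)
$\sqrt{m{\left(106 \right)} + V{\left(-55 \right)}} = \sqrt{\frac{5 + 106}{174 + 106} - 10} = \sqrt{\frac{1}{280} \cdot 111 - 10} = \sqrt{\frac{111}{280} - 10} = \sqrt{- \frac{2689}{280}} = \frac{i \sqrt{188230}}{140}$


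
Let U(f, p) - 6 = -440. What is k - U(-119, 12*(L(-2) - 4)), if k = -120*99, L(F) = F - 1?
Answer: -11446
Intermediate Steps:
L(F) = -1 + F
k = -11880
U(f, p) = -434 (U(f, p) = 6 - 440 = -434)
k - U(-119, 12*(L(-2) - 4)) = -11880 - 1*(-434) = -11880 + 434 = -11446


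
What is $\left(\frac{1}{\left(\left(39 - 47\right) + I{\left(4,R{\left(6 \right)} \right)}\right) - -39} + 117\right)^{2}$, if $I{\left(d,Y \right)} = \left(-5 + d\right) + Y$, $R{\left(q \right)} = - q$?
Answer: $\frac{7890481}{576} \approx 13699.0$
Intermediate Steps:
$I{\left(d,Y \right)} = -5 + Y + d$
$\left(\frac{1}{\left(\left(39 - 47\right) + I{\left(4,R{\left(6 \right)} \right)}\right) - -39} + 117\right)^{2} = \left(\frac{1}{\left(\left(39 - 47\right) - 7\right) - -39} + 117\right)^{2} = \left(\frac{1}{\left(-8 - 7\right) + 39} + 117\right)^{2} = \left(\frac{1}{-15 + 39} + 117\right)^{2} = \left(\frac{1}{24} + 117\right)^{2} = \left(\frac{2809}{24}\right)^{2} = \frac{7890481}{576}$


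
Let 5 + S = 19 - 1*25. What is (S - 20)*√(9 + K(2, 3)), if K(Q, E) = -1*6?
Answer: -31*√3 ≈ -53.694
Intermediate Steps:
K(Q, E) = -6
S = -11 (S = -5 + (19 - 1*25) = -5 + (19 - 25) = -5 - 6 = -11)
(S - 20)*√(9 + K(2, 3)) = (-11 - 20)*√(9 - 6) = -31*√3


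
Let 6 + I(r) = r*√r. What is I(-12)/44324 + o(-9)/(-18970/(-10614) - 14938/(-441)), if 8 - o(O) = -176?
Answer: 454447545483/88076907422 - 6*I*√3/11081 ≈ 5.1597 - 0.00093785*I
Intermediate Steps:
o(O) = 184 (o(O) = 8 - 1*(-176) = 8 + 176 = 184)
I(r) = -6 + r^(3/2) (I(r) = -6 + r*√r = -6 + r^(3/2))
I(-12)/44324 + o(-9)/(-18970/(-10614) - 14938/(-441)) = (-6 + (-12)^(3/2))/44324 + 184/(-18970/(-10614) - 14938/(-441)) = (-6 - 24*I*√3)*(1/44324) + 184/(-18970*(-1/10614) - 14938*(-1/441)) = (-3/22162 - 6*I*√3/11081) + 184/(9485/5307 + 2134/63) = (-3/22162 - 6*I*√3/11081) + 184/(3974231/111447) = (-3/22162 - 6*I*√3/11081) + 184*(111447/3974231) = (-3/22162 - 6*I*√3/11081) + 20506248/3974231 = 454447545483/88076907422 - 6*I*√3/11081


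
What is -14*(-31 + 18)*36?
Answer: 6552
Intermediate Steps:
-14*(-31 + 18)*36 = -14*(-13)*36 = 182*36 = 6552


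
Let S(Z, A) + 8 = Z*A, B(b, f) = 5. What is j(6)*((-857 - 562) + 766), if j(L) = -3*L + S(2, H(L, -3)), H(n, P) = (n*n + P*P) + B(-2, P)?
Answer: -48322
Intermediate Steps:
H(n, P) = 5 + P² + n² (H(n, P) = (n*n + P*P) + 5 = (n² + P²) + 5 = (P² + n²) + 5 = 5 + P² + n²)
S(Z, A) = -8 + A*Z (S(Z, A) = -8 + Z*A = -8 + A*Z)
j(L) = 20 - 3*L + 2*L² (j(L) = -3*L + (-8 + (5 + (-3)² + L²)*2) = -3*L + (-8 + (5 + 9 + L²)*2) = -3*L + (-8 + (14 + L²)*2) = -3*L + (-8 + (28 + 2*L²)) = -3*L + (20 + 2*L²) = 20 - 3*L + 2*L²)
j(6)*((-857 - 562) + 766) = (20 - 3*6 + 2*6²)*((-857 - 562) + 766) = (20 - 18 + 2*36)*(-1419 + 766) = (20 - 18 + 72)*(-653) = 74*(-653) = -48322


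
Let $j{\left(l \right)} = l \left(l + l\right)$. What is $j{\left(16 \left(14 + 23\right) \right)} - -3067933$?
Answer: $3768861$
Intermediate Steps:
$j{\left(l \right)} = 2 l^{2}$ ($j{\left(l \right)} = l 2 l = 2 l^{2}$)
$j{\left(16 \left(14 + 23\right) \right)} - -3067933 = 2 \left(16 \left(14 + 23\right)\right)^{2} - -3067933 = 2 \left(16 \cdot 37\right)^{2} + 3067933 = 2 \cdot 592^{2} + 3067933 = 2 \cdot 350464 + 3067933 = 700928 + 3067933 = 3768861$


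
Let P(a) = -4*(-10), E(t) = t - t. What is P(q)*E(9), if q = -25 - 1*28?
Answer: 0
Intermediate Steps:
E(t) = 0
q = -53 (q = -25 - 28 = -53)
P(a) = 40
P(q)*E(9) = 40*0 = 0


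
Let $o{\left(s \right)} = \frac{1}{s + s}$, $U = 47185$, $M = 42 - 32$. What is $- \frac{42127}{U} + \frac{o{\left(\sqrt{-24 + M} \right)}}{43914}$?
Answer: $- \frac{42127}{47185} - \frac{i \sqrt{14}}{1229592} \approx -0.89281 - 3.043 \cdot 10^{-6} i$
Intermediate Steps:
$M = 10$
$o{\left(s \right)} = \frac{1}{2 s}$
$- \frac{42127}{U} + \frac{o{\left(\sqrt{-24 + M} \right)}}{43914} = - \frac{42127}{47185} + \frac{\frac{1}{2} \frac{1}{\sqrt{-24 + 10}}}{43914} = \left(-42127\right) \frac{1}{47185} + \frac{1}{2 \sqrt{-14}} \cdot \frac{1}{43914} = - \frac{42127}{47185} + \frac{1}{2 i \sqrt{14}} \cdot \frac{1}{43914} = - \frac{42127}{47185} + \frac{\left(- \frac{1}{14}\right) i \sqrt{14}}{2} \cdot \frac{1}{43914} = - \frac{42127}{47185} + - \frac{i \sqrt{14}}{28} \cdot \frac{1}{43914} = - \frac{42127}{47185} - \frac{i \sqrt{14}}{1229592}$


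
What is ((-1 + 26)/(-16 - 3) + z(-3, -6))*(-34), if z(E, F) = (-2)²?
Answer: -1734/19 ≈ -91.263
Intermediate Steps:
z(E, F) = 4
((-1 + 26)/(-16 - 3) + z(-3, -6))*(-34) = ((-1 + 26)/(-16 - 3) + 4)*(-34) = (25/(-19) + 4)*(-34) = (25*(-1/19) + 4)*(-34) = (-25/19 + 4)*(-34) = (51/19)*(-34) = -1734/19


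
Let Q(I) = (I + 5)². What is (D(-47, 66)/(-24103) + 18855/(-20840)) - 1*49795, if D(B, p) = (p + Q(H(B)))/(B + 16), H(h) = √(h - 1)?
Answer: -155079407098659/3114300424 + 40*I*√3/747193 ≈ -49796.0 + 9.2723e-5*I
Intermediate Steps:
H(h) = √(-1 + h)
Q(I) = (5 + I)²
D(B, p) = (p + (5 + √(-1 + B))²)/(16 + B) (D(B, p) = (p + (5 + √(-1 + B))²)/(B + 16) = (p + (5 + √(-1 + B))²)/(16 + B))
(D(-47, 66)/(-24103) + 18855/(-20840)) - 1*49795 = (((66 + (5 + √(-1 - 47))²)/(16 - 47))/(-24103) + 18855/(-20840)) - 1*49795 = (((66 + (5 + √(-48))²)/(-31))*(-1/24103) + 18855*(-1/20840)) - 49795 = (-(66 + (5 + 4*I*√3)²)/31*(-1/24103) - 3771/4168) - 49795 = ((-66/31 - (5 + 4*I*√3)²/31)*(-1/24103) - 3771/4168) - 49795 = ((66/747193 + (5 + 4*I*√3)²/747193) - 3771/4168) - 49795 = (-2817389715/3114300424 + (5 + 4*I*√3)²/747193) - 49795 = -155079407002795/3114300424 + (5 + 4*I*√3)²/747193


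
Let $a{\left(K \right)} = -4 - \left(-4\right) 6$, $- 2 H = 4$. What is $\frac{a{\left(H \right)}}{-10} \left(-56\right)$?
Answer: $112$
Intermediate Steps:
$H = -2$ ($H = \left(- \frac{1}{2}\right) 4 = -2$)
$a{\left(K \right)} = 20$ ($a{\left(K \right)} = -4 - -24 = -4 + 24 = 20$)
$\frac{a{\left(H \right)}}{-10} \left(-56\right) = \frac{20}{-10} \left(-56\right) = 20 \left(- \frac{1}{10}\right) \left(-56\right) = \left(-2\right) \left(-56\right) = 112$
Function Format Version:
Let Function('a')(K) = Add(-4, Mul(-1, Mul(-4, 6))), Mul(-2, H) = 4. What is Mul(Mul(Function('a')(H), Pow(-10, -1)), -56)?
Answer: 112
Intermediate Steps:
H = -2 (H = Mul(Rational(-1, 2), 4) = -2)
Function('a')(K) = 20 (Function('a')(K) = Add(-4, Mul(-1, -24)) = Add(-4, 24) = 20)
Mul(Mul(Function('a')(H), Pow(-10, -1)), -56) = Mul(Mul(20, Pow(-10, -1)), -56) = Mul(Mul(20, Rational(-1, 10)), -56) = Mul(-2, -56) = 112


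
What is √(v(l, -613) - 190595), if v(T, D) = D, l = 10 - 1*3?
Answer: 2*I*√47802 ≈ 437.27*I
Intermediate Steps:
l = 7 (l = 10 - 3 = 7)
√(v(l, -613) - 190595) = √(-613 - 190595) = √(-191208) = 2*I*√47802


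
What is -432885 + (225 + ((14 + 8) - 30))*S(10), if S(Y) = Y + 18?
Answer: -426809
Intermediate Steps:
S(Y) = 18 + Y
-432885 + (225 + ((14 + 8) - 30))*S(10) = -432885 + (225 + ((14 + 8) - 30))*(18 + 10) = -432885 + (225 + (22 - 30))*28 = -432885 + (225 - 8)*28 = -432885 + 217*28 = -432885 + 6076 = -426809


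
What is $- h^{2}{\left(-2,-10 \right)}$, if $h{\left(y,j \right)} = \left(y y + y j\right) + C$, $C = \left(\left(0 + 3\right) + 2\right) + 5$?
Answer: $-1156$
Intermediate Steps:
$C = 10$ ($C = \left(3 + 2\right) + 5 = 5 + 5 = 10$)
$h{\left(y,j \right)} = 10 + y^{2} + j y$ ($h{\left(y,j \right)} = \left(y y + y j\right) + 10 = \left(y^{2} + j y\right) + 10 = 10 + y^{2} + j y$)
$- h^{2}{\left(-2,-10 \right)} = - \left(10 + \left(-2\right)^{2} - -20\right)^{2} = - \left(10 + 4 + 20\right)^{2} = - 34^{2} = \left(-1\right) 1156 = -1156$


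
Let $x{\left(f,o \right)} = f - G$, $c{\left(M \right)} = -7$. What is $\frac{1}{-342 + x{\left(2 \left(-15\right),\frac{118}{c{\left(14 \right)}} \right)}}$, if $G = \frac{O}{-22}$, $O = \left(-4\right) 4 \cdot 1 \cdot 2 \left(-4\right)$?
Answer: $- \frac{11}{4028} \approx -0.0027309$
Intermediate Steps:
$O = 128$ ($O = \left(-16\right) 1 \cdot 2 \left(-4\right) = \left(-16\right) 2 \left(-4\right) = \left(-32\right) \left(-4\right) = 128$)
$G = - \frac{64}{11}$ ($G = \frac{128}{-22} = 128 \left(- \frac{1}{22}\right) = - \frac{64}{11} \approx -5.8182$)
$x{\left(f,o \right)} = \frac{64}{11} + f$ ($x{\left(f,o \right)} = f - - \frac{64}{11} = f + \frac{64}{11} = \frac{64}{11} + f$)
$\frac{1}{-342 + x{\left(2 \left(-15\right),\frac{118}{c{\left(14 \right)}} \right)}} = \frac{1}{-342 + \left(\frac{64}{11} + 2 \left(-15\right)\right)} = \frac{1}{-342 + \left(\frac{64}{11} - 30\right)} = \frac{1}{-342 - \frac{266}{11}} = \frac{1}{- \frac{4028}{11}} = - \frac{11}{4028}$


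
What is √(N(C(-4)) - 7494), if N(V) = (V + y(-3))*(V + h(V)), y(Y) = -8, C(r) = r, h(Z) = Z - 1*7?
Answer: I*√7314 ≈ 85.522*I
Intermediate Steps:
h(Z) = -7 + Z (h(Z) = Z - 7 = -7 + Z)
N(V) = (-8 + V)*(-7 + 2*V) (N(V) = (V - 8)*(V + (-7 + V)) = (-8 + V)*(-7 + 2*V))
√(N(C(-4)) - 7494) = √((56 - 23*(-4) + 2*(-4)²) - 7494) = √((56 + 92 + 2*16) - 7494) = √((56 + 92 + 32) - 7494) = √(180 - 7494) = √(-7314) = I*√7314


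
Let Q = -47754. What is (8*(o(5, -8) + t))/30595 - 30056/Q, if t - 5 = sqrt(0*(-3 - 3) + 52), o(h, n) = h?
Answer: 92338364/146103363 + 16*sqrt(13)/30595 ≈ 0.63389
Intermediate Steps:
t = 5 + 2*sqrt(13) (t = 5 + sqrt(0*(-3 - 3) + 52) = 5 + sqrt(0*(-6) + 52) = 5 + sqrt(0 + 52) = 5 + sqrt(52) = 5 + 2*sqrt(13) ≈ 12.211)
(8*(o(5, -8) + t))/30595 - 30056/Q = (8*(5 + (5 + 2*sqrt(13))))/30595 - 30056/(-47754) = (8*(10 + 2*sqrt(13)))*(1/30595) - 30056*(-1/47754) = (80 + 16*sqrt(13))*(1/30595) + 15028/23877 = (16/6119 + 16*sqrt(13)/30595) + 15028/23877 = 92338364/146103363 + 16*sqrt(13)/30595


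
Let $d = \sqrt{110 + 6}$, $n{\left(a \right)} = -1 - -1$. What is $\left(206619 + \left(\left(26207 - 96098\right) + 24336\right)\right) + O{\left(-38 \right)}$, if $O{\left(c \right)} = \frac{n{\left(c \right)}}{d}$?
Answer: $161064$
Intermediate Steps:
$n{\left(a \right)} = 0$ ($n{\left(a \right)} = -1 + 1 = 0$)
$d = 2 \sqrt{29}$ ($d = \sqrt{116} = 2 \sqrt{29} \approx 10.77$)
$O{\left(c \right)} = 0$ ($O{\left(c \right)} = \frac{0}{2 \sqrt{29}} = 0 \frac{\sqrt{29}}{58} = 0$)
$\left(206619 + \left(\left(26207 - 96098\right) + 24336\right)\right) + O{\left(-38 \right)} = \left(206619 + \left(\left(26207 - 96098\right) + 24336\right)\right) + 0 = \left(206619 + \left(-69891 + 24336\right)\right) + 0 = \left(206619 - 45555\right) + 0 = 161064 + 0 = 161064$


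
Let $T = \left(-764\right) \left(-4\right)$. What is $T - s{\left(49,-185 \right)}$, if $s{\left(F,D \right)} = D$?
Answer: $3241$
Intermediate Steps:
$T = 3056$
$T - s{\left(49,-185 \right)} = 3056 - -185 = 3056 + 185 = 3241$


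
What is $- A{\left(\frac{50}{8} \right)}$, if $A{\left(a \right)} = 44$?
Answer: $-44$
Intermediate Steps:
$- A{\left(\frac{50}{8} \right)} = \left(-1\right) 44 = -44$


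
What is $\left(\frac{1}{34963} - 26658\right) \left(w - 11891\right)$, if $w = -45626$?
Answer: $\frac{53608354789601}{34963} \approx 1.5333 \cdot 10^{9}$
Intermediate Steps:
$\left(\frac{1}{34963} - 26658\right) \left(w - 11891\right) = \left(\frac{1}{34963} - 26658\right) \left(-45626 - 11891\right) = \left(\frac{1}{34963} - 26658\right) \left(-57517\right) = \left(- \frac{932043653}{34963}\right) \left(-57517\right) = \frac{53608354789601}{34963}$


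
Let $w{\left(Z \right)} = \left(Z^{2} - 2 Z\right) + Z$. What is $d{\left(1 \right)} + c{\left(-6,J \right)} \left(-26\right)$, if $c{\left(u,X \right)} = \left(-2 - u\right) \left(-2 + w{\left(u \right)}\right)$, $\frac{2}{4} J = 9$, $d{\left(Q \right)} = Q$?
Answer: $-4159$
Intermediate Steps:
$w{\left(Z \right)} = Z^{2} - Z$
$J = 18$ ($J = 2 \cdot 9 = 18$)
$c{\left(u,X \right)} = \left(-2 - u\right) \left(-2 + u \left(-1 + u\right)\right)$
$d{\left(1 \right)} + c{\left(-6,J \right)} \left(-26\right) = 1 + \left(4 - \left(-6\right)^{2} - \left(-6\right)^{3} + 4 \left(-6\right)\right) \left(-26\right) = 1 + \left(4 - 36 - -216 - 24\right) \left(-26\right) = 1 + \left(4 - 36 + 216 - 24\right) \left(-26\right) = 1 + 160 \left(-26\right) = 1 - 4160 = -4159$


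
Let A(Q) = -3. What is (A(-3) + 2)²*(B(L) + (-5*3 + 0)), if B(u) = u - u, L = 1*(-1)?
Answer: -15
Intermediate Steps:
L = -1
B(u) = 0
(A(-3) + 2)²*(B(L) + (-5*3 + 0)) = (-3 + 2)²*(0 + (-5*3 + 0)) = (-1)²*(0 + (-15 + 0)) = 1*(0 - 15) = 1*(-15) = -15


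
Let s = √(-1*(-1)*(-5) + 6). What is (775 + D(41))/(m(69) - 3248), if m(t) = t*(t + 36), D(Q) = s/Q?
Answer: 31776/163877 ≈ 0.19390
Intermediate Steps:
s = 1 (s = √(1*(-5) + 6) = √(-5 + 6) = √1 = 1)
D(Q) = 1/Q
m(t) = t*(36 + t)
(775 + D(41))/(m(69) - 3248) = (775 + 1/41)/(69*(36 + 69) - 3248) = (775 + 1/41)/(69*105 - 3248) = 31776/(41*(7245 - 3248)) = (31776/41)/3997 = (31776/41)*(1/3997) = 31776/163877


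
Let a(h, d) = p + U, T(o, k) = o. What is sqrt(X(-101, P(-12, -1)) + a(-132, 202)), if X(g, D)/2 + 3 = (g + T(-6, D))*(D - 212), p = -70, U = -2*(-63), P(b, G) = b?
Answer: sqrt(47986) ≈ 219.06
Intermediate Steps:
U = 126
X(g, D) = -6 + 2*(-212 + D)*(-6 + g) (X(g, D) = -6 + 2*((g - 6)*(D - 212)) = -6 + 2*((-6 + g)*(-212 + D)) = -6 + 2*((-212 + D)*(-6 + g)) = -6 + 2*(-212 + D)*(-6 + g))
a(h, d) = 56 (a(h, d) = -70 + 126 = 56)
sqrt(X(-101, P(-12, -1)) + a(-132, 202)) = sqrt((2538 - 424*(-101) - 12*(-12) + 2*(-12)*(-101)) + 56) = sqrt((2538 + 42824 + 144 + 2424) + 56) = sqrt(47930 + 56) = sqrt(47986)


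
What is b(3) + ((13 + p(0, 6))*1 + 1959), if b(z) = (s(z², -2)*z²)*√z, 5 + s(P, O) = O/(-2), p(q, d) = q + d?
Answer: 1978 - 36*√3 ≈ 1915.6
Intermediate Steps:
p(q, d) = d + q
s(P, O) = -5 - O/2 (s(P, O) = -5 + O/(-2) = -5 + O*(-½) = -5 - O/2)
b(z) = -4*z^(5/2) (b(z) = ((-5 - ½*(-2))*z²)*√z = ((-5 + 1)*z²)*√z = (-4*z²)*√z = -4*z^(5/2))
b(3) + ((13 + p(0, 6))*1 + 1959) = -36*√3 + ((13 + (6 + 0))*1 + 1959) = -36*√3 + ((13 + 6)*1 + 1959) = -36*√3 + (19*1 + 1959) = -36*√3 + (19 + 1959) = -36*√3 + 1978 = 1978 - 36*√3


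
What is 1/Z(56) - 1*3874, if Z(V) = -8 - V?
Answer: -247937/64 ≈ -3874.0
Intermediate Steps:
1/Z(56) - 1*3874 = 1/(-8 - 1*56) - 1*3874 = 1/(-8 - 56) - 3874 = 1/(-64) - 3874 = -1/64 - 3874 = -247937/64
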